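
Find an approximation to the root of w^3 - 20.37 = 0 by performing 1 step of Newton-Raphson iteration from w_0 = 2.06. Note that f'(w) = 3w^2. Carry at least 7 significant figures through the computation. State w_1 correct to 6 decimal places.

2.973390

w_0 = 2.060000: f = -11.628184, f' = 12.730800 → w_1 = 2.060000 - (-11.628184)/(12.730800) = 2.973390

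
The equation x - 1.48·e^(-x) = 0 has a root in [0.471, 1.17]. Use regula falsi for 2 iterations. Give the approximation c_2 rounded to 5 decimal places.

f(0.471000) = -0.453079, f(1.170000) = 0.710657
step 1: c = 0.743143, f(c) = 0.039230 > 0 → new bracket [0.471000, 0.743143]
step 2: c = 0.721457, f(c) = 0.002112 > 0 → new bracket [0.471000, 0.721457]

0.72146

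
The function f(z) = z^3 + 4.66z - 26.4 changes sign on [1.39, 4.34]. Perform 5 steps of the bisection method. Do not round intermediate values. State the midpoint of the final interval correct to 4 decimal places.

2.4502

f(1.390000) = -17.236981, f(4.340000) = 75.570904 (opposite signs)
step 1: m = 2.865000, f(m) = 10.467465 > 0 → root in [1.390000, 2.865000]
step 2: m = 2.127500, f(m) = -6.856240 < 0 → root in [2.127500, 2.865000]
step 3: m = 2.496250, f(m) = 0.787318 > 0 → root in [2.127500, 2.496250]
step 4: m = 2.311875, f(m) = -3.270232 < 0 → root in [2.311875, 2.496250]
step 5: m = 2.404062, f(m) = -1.302750 < 0 → root in [2.404062, 2.496250]
Midpoint of [2.404062, 2.496250] = 2.450156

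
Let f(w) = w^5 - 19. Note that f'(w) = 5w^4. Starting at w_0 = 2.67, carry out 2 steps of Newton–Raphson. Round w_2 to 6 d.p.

Newton update: w ← w − f(w)/f'(w).
w_0 = 2.670000: f = 116.692645, f' = 254.106076 → w_1 = 2.670000 - (116.692645)/(254.106076) = 2.210772
w_1 = 2.210772: f = 33.810430, f' = 119.438892 → w_2 = 2.210772 - (33.810430)/(119.438892) = 1.927695

1.927695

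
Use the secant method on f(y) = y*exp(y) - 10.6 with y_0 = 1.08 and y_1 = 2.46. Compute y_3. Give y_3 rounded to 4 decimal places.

Secant update: y_(k+1) = y_k − f(y_k)·(y_k − y_(k-1))/(f(y_k) − f(y_(k-1))).
f(y_0) = -7.419746, f(y_1) = 18.193836
y_2 = 2.460000 - (18.193836)·(2.460000 - 1.080000)/(18.193836 - (-7.419746)) = 1.479759; f(y_2) = -4.101070
y_3 = 1.479759 - (-4.101070)·(1.479759 - 2.460000)/(-4.101070 - (18.193836)) = 1.660071; f(y_3) = -1.868557

1.6601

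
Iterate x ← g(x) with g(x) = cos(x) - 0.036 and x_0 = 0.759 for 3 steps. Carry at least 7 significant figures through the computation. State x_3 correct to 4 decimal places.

x_1 = g(0.759000) = 0.689525
x_2 = g(0.689525) = 0.735549
x_3 = g(0.735549) = 0.705463

0.7055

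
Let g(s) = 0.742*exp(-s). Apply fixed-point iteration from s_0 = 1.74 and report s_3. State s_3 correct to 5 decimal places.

s_1 = g(1.740000) = 0.130236
s_2 = g(0.130236) = 0.651393
s_3 = g(0.651393) = 0.386819

0.38682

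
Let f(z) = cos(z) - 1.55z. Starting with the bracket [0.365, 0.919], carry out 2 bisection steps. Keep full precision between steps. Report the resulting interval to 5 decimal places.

[0.50350, 0.64200]

f(0.365000) = 0.368374, f(0.919000) = -0.817835 (opposite signs)
step 1: m = 0.642000, f(m) = -0.194200 < 0 → root in [0.365000, 0.642000]
step 2: m = 0.503500, f(m) = 0.095474 > 0 → root in [0.503500, 0.642000]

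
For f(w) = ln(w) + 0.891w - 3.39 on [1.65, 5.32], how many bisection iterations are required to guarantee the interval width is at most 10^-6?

22

Initial width b − a = 5.32 − 1.65 = 3.670000.
After n steps the width is (b−a)/2^n; need (b−a)/2^n ≤ 10^-6.
So n ≥ log₂(3.670000/10^-6) = log₂(3670000.0000) ≈ 21.8073.
Hence n = 22.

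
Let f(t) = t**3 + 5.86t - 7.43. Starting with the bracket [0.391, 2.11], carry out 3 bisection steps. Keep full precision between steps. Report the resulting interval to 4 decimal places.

f(0.391000) = -5.078964, f(2.110000) = 14.328531 (opposite signs)
step 1: m = 1.250500, f(m) = 1.853400 > 0 → root in [0.391000, 1.250500]
step 2: m = 0.820750, f(m) = -2.067523 < 0 → root in [0.820750, 1.250500]
step 3: m = 1.035625, f(m) = -0.250510 < 0 → root in [1.035625, 1.250500]

[1.0356, 1.2505]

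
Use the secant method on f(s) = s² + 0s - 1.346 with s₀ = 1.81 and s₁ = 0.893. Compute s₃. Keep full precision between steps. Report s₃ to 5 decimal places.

1.16880

f(s_0) = 1.930100, f(s_1) = -0.548551
s_2 = 0.893000 - (-0.548551)·(0.893000 - 1.810000)/(-0.548551 - (1.930100)) = 1.095942; f(s_2) = -0.144912
s_3 = 1.095942 - (-0.144912)·(1.095942 - 0.893000)/(-0.144912 - (-0.548551)) = 1.168800; f(s_3) = 0.020095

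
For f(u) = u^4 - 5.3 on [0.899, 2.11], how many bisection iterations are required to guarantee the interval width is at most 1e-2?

7

Initial width b − a = 2.11 − 0.899 = 1.211000.
After n steps the width is (b−a)/2^n; need (b−a)/2^n ≤ 1e-2.
So n ≥ log₂(1.211000/1e-2) = log₂(121.1000) ≈ 6.9201.
Hence n = 7.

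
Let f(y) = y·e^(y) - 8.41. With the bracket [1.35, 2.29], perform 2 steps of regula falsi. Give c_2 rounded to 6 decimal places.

f(1.350000) = -3.202476, f(2.290000) = 14.203607
step 1: c = 1.522947, f(c) = -1.426194 < 0 → new bracket [1.522947, 2.290000]
step 2: c = 1.592939, f(c) = -0.575633 < 0 → new bracket [1.592939, 2.290000]

1.592939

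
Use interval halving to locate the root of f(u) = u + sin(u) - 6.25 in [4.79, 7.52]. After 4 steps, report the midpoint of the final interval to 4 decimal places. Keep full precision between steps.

6.2403

f(4.790000) = -2.456990, f(7.520000) = 2.214745 (opposite signs)
step 1: m = 6.155000, f(m) = -0.222835 < 0 → root in [6.155000, 7.520000]
step 2: m = 6.837500, f(m) = 1.113861 > 0 → root in [6.155000, 6.837500]
step 3: m = 6.496250, f(m) = 0.457706 > 0 → root in [6.155000, 6.496250]
step 4: m = 6.325625, f(m) = 0.118052 > 0 → root in [6.155000, 6.325625]
Midpoint of [6.155000, 6.325625] = 6.240312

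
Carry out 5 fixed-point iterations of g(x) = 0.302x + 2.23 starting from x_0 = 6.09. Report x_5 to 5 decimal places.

x_1 = g(6.090000) = 4.069180
x_2 = g(4.069180) = 3.458892
x_3 = g(3.458892) = 3.274585
x_4 = g(3.274585) = 3.218925
x_5 = g(3.218925) = 3.202115

3.20212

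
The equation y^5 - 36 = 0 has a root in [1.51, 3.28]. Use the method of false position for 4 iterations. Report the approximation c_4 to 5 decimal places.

1.89478

False-position update: c = (a·f(b) − b·f(a))/(f(b) − f(a)); replace the endpoint whose sign matches f(c).
f(1.510000) = -28.149727, f(3.280000) = 343.637599
step 1: c = 1.644015, f(c) = -23.990397 < 0 → new bracket [1.644015, 3.280000]
step 2: c = 1.750775, f(c) = -19.550550 < 0 → new bracket [1.750775, 3.280000]
step 3: c = 1.833094, f(c) = -15.302252 < 0 → new bracket [1.833094, 3.280000]
step 4: c = 1.894778, f(c) = -11.577430 < 0 → new bracket [1.894778, 3.280000]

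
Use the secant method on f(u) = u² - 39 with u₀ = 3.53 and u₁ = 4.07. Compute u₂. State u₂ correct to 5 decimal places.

7.02199

Secant update: u_(k+1) = u_k − f(u_k)·(u_k − u_(k-1))/(f(u_k) − f(u_(k-1))).
f(u_0) = -26.539100, f(u_1) = -22.435100
u_2 = 4.070000 - (-22.435100)·(4.070000 - 3.530000)/(-22.435100 - (-26.539100)) = 7.021987; f(u_2) = 10.308299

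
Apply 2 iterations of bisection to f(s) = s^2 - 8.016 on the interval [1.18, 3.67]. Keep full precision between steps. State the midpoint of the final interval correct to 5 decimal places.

f(1.180000) = -6.623600, f(3.670000) = 5.452900 (opposite signs)
step 1: m = 2.425000, f(m) = -2.135375 < 0 → root in [2.425000, 3.670000]
step 2: m = 3.047500, f(m) = 1.271256 > 0 → root in [2.425000, 3.047500]
Midpoint of [2.425000, 3.047500] = 2.736250

2.73625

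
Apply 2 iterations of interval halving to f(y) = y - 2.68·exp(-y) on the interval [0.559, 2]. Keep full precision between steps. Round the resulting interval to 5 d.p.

f(0.559000) = -0.973372, f(2.000000) = 1.637301 (opposite signs)
step 1: m = 1.279500, f(m) = 0.533987 > 0 → root in [0.559000, 1.279500]
step 2: m = 0.919250, f(m) = -0.149582 < 0 → root in [0.919250, 1.279500]

[0.91925, 1.27950]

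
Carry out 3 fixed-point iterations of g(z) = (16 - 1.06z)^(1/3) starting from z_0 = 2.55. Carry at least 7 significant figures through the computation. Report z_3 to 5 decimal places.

2.37973

z_1 = g(2.550000) = 2.369106
z_2 = g(2.369106) = 2.380440
z_3 = g(2.380440) = 2.379733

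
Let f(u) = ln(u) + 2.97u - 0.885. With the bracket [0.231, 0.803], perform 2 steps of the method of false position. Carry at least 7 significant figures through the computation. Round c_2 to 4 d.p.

False-position update: c = (a·f(b) − b·f(a))/(f(b) − f(a)); replace the endpoint whose sign matches f(c).
f(0.231000) = -1.664268, f(0.803000) = 1.280509
step 1: c = 0.554271, f(c) = 0.171083 > 0 → new bracket [0.231000, 0.554271]
step 2: c = 0.524137, f(c) = 0.025685 > 0 → new bracket [0.231000, 0.524137]

0.5241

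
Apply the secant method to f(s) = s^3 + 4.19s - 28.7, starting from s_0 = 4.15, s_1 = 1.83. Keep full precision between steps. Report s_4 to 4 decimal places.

2.5990

Secant update: s_(k+1) = s_k − f(s_k)·(s_k − s_(k-1))/(f(s_k) − f(s_(k-1))).
f(s_0) = 60.161875, f(s_1) = -14.903813
s_2 = 1.830000 - (-14.903813)·(1.830000 - 4.150000)/(-14.903813 - (60.161875)) = 2.290621; f(s_2) = -7.083533
s_3 = 2.290621 - (-7.083533)·(2.290621 - 1.830000)/(-7.083533 - (-14.903813)) = 2.707847; f(s_3) = 2.501001
s_4 = 2.707847 - (2.501001)·(2.707847 - 2.290621)/(2.501001 - (-7.083533)) = 2.598976; f(s_4) = -0.255054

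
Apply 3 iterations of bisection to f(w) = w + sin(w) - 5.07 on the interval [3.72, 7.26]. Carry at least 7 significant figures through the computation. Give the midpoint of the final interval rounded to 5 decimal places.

f(3.720000) = -1.896691, f(7.260000) = 3.018719 (opposite signs)
step 1: m = 5.490000, f(m) = -0.292592 < 0 → root in [5.490000, 7.260000]
step 2: m = 6.375000, f(m) = 1.396686 > 0 → root in [5.490000, 6.375000]
step 3: m = 5.932500, f(m) = 0.518959 > 0 → root in [5.490000, 5.932500]
Midpoint of [5.490000, 5.932500] = 5.711250

5.71125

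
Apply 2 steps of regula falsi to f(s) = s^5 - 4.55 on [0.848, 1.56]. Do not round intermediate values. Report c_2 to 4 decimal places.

1.3039

f(0.848000) = -4.111490, f(1.560000) = 4.688958
step 1: c = 1.180640, f(c) = -2.256031 < 0 → new bracket [1.180640, 1.560000]
step 2: c = 1.303872, f(c) = -0.781439 < 0 → new bracket [1.303872, 1.560000]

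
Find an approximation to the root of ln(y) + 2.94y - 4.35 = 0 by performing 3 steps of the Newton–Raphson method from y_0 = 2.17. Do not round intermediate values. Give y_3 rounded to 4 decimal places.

f'(y) = 1/y + 2.94
y_0 = 2.170000: f = 2.804527, f' = 3.400829 → y_1 = 2.170000 - (2.804527)/(3.400829) = 1.345340
y_1 = 1.345340: f = -0.098053, f' = 3.683306 → y_2 = 1.345340 - (-0.098053)/(3.683306) = 1.371961
y_2 = 1.371961: f = -0.000193, f' = 3.668884 → y_3 = 1.371961 - (-0.000193)/(3.668884) = 1.372014

1.3720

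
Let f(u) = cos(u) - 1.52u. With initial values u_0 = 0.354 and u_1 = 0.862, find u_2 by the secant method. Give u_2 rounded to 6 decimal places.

0.545795

Secant update: u_(k+1) = u_k − f(u_k)·(u_k − u_(k-1))/(f(u_k) − f(u_(k-1))).
f(u_0) = 0.399914, f(u_1) = -0.659320
u_2 = 0.862000 - (-0.659320)·(0.862000 - 0.354000)/(-0.659320 - (0.399914)) = 0.545795; f(u_2) = 0.025106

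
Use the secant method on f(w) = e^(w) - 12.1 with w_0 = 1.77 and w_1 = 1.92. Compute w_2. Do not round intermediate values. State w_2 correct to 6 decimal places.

f(w_0) = -6.229147, f(w_1) = -5.279042
w_2 = 1.920000 - (-5.279042)·(1.920000 - 1.770000)/(-5.279042 - (-6.229147)) = 2.753441; f(w_2) = 3.596546

2.753441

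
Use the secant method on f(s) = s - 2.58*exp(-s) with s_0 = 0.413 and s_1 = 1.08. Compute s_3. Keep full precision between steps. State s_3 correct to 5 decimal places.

Secant update: s_(k+1) = s_k − f(s_k)·(s_k − s_(k-1))/(f(s_k) − f(s_(k-1))).
f(s_0) = -1.294089, f(s_1) = 0.203844
s_2 = 1.080000 - (0.203844)·(1.080000 - 0.413000)/(0.203844 - (-1.294089)) = 0.989232; f(s_2) = 0.029828
s_3 = 0.989232 - (0.029828)·(0.989232 - 1.080000)/(0.029828 - (0.203844)) = 0.973674; f(s_3) = -0.000774

0.97367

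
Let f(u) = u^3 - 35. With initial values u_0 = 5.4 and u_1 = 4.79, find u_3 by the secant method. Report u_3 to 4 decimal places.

3.4513

f(u_0) = 122.464000, f(u_1) = 74.902239
u_2 = 4.790000 - (74.902239)·(4.790000 - 5.400000)/(74.902239 - (122.464000)) = 3.829347; f(u_2) = 21.153139
u_3 = 3.829347 - (21.153139)·(3.829347 - 4.790000)/(21.153139 - (74.902239)) = 3.451278; f(u_3) = 6.109285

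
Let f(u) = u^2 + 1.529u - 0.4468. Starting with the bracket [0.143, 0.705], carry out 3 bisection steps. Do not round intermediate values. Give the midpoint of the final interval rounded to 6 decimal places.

f(0.143000) = -0.207704, f(0.705000) = 1.128170 (opposite signs)
step 1: m = 0.424000, f(m) = 0.381272 > 0 → root in [0.143000, 0.424000]
step 2: m = 0.283500, f(m) = 0.067044 > 0 → root in [0.143000, 0.283500]
step 3: m = 0.213250, f(m) = -0.075265 < 0 → root in [0.213250, 0.283500]
Midpoint of [0.213250, 0.283500] = 0.248375

0.248375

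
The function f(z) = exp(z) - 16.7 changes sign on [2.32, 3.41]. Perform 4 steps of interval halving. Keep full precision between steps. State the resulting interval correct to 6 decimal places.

[2.796875, 2.865000]

f(2.320000) = -6.524326, f(3.410000) = 13.565244 (opposite signs)
step 1: m = 2.865000, f(m) = 0.849053 > 0 → root in [2.320000, 2.865000]
step 2: m = 2.592500, f(m) = -3.336862 < 0 → root in [2.592500, 2.865000]
step 3: m = 2.728750, f(m) = -1.386267 < 0 → root in [2.728750, 2.865000]
step 4: m = 2.796875, f(m) = -0.306663 < 0 → root in [2.796875, 2.865000]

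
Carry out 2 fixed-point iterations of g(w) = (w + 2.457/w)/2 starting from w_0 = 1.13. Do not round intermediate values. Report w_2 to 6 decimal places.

1.569652

w_1 = g(1.130000) = 1.652168
w_2 = g(1.652168) = 1.569652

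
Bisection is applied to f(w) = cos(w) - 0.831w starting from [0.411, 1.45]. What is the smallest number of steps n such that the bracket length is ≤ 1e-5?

17

Initial width b − a = 1.45 − 0.411 = 1.039000.
After n steps the width is (b−a)/2^n; need (b−a)/2^n ≤ 1e-5.
So n ≥ log₂(1.039000/1e-5) = log₂(103900.0000) ≈ 16.6648.
Hence n = 17.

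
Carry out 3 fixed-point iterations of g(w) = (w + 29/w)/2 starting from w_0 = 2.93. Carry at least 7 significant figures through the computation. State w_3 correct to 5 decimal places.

w_1 = g(2.930000) = 6.413805
w_2 = g(6.413805) = 5.467651
w_3 = g(5.467651) = 5.385787

5.38579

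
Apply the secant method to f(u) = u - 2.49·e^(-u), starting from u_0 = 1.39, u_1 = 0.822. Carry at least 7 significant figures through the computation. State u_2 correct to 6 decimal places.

0.970492

Secant update: u_(k+1) = u_k − f(u_k)·(u_k − u_(k-1))/(f(u_k) − f(u_(k-1))).
f(u_0) = 0.769802, f(u_1) = -0.272484
u_2 = 0.822000 - (-0.272484)·(0.822000 - 1.390000)/(-0.272484 - (0.769802)) = 0.970492; f(u_2) = 0.027039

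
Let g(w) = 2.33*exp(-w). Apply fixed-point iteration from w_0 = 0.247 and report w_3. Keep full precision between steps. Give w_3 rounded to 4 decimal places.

1.5974

w_1 = g(0.247000) = 1.820058
w_2 = g(1.820058) = 0.377498
w_3 = g(0.377498) = 1.597388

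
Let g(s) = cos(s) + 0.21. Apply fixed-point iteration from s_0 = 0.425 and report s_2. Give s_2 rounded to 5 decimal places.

s_1 = g(0.425000) = 1.121039
s_2 = g(1.121039) = 0.644747

0.64475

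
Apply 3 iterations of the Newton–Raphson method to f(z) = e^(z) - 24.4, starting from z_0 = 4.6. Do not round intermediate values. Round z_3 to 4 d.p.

f'(z) = e^(z)
z_0 = 4.600000: f = 75.084316, f' = 99.484316 → z_1 = 4.600000 - (75.084316)/(99.484316) = 3.845265
z_1 = 3.845265: f = 22.371067, f' = 46.771067 → z_2 = 3.845265 - (22.371067)/(46.771067) = 3.366955
z_2 = 3.366955: f = 4.590113, f' = 28.990113 → z_3 = 3.366955 - (4.590113)/(28.990113) = 3.208621

3.2086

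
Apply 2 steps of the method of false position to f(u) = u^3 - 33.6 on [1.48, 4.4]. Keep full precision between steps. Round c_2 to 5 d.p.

f(1.480000) = -30.358208, f(4.400000) = 51.584000
step 1: c = 2.561811, f(c) = -16.787157 < 0 → new bracket [2.561811, 4.400000]
step 2: c = 3.013141, f(c) = -6.243635 < 0 → new bracket [3.013141, 4.400000]

3.01314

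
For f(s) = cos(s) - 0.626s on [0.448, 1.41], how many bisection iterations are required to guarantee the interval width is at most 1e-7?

Initial width b − a = 1.41 − 0.448 = 0.962000.
After n steps the width is (b−a)/2^n; need (b−a)/2^n ≤ 1e-7.
So n ≥ log₂(0.962000/1e-7) = log₂(9620000.0000) ≈ 23.1976.
Hence n = 24.

24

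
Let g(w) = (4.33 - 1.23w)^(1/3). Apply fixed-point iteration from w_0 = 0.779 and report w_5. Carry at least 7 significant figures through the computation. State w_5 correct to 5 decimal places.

1.38091

w_1 = g(0.779000) = 1.499530
w_2 = g(1.499530) = 1.354594
w_3 = g(1.354594) = 1.386234
w_4 = g(1.386234) = 1.379450
w_5 = g(1.379450) = 1.380910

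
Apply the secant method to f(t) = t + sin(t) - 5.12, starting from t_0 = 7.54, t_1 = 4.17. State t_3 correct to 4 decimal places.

5.9021

f(t_0) = 3.371111, f(t_1) = -1.806478
t_2 = 4.170000 - (-1.806478)·(4.170000 - 7.540000)/(-1.806478 - (3.371111)) = 5.345804; f(t_2) = -0.580207
t_3 = 5.345804 - (-0.580207)·(5.345804 - 4.170000)/(-0.580207 - (-1.806478)) = 5.902132; f(t_3) = 0.410234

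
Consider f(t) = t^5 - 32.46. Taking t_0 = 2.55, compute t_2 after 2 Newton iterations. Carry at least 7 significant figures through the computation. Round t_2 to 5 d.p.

2.03524

Newton update: t ← t − f(t)/f'(t).
f'(t) = 5t^4
t_0 = 2.550000: f = 75.360391, f' = 211.412531 → t_1 = 2.550000 - (75.360391)/(211.412531) = 2.193539
t_1 = 2.193539: f = 18.323950, f' = 115.758046 → t_2 = 2.193539 - (18.323950)/(115.758046) = 2.035243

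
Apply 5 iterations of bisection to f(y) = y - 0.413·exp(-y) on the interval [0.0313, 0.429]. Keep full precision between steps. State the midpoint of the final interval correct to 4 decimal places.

f(0.031300) = -0.368973, f(0.429000) = 0.160071 (opposite signs)
step 1: m = 0.230150, f(m) = -0.097943 < 0 → root in [0.230150, 0.429000]
step 2: m = 0.329575, f(m) = 0.032533 > 0 → root in [0.230150, 0.329575]
step 3: m = 0.279863, f(m) = -0.032319 < 0 → root in [0.279863, 0.329575]
step 4: m = 0.304719, f(m) = 0.000201 > 0 → root in [0.279863, 0.304719]
step 5: m = 0.292291, f(m) = -0.016035 < 0 → root in [0.292291, 0.304719]
Midpoint of [0.292291, 0.304719] = 0.298505

0.2985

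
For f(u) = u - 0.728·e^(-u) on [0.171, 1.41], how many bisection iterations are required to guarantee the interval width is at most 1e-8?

27

Initial width b − a = 1.41 − 0.171 = 1.239000.
After n steps the width is (b−a)/2^n; need (b−a)/2^n ≤ 1e-8.
So n ≥ log₂(1.239000/1e-8) = log₂(123900000.0000) ≈ 26.8846.
Hence n = 27.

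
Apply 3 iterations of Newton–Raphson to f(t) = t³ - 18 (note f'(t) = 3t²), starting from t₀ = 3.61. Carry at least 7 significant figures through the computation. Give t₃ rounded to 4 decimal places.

2.6209

t_0 = 3.610000: f = 29.045881, f' = 39.096300 → t_1 = 3.610000 - (29.045881)/(39.096300) = 2.867068
t_1 = 2.867068: f = 5.567532, f' = 24.660242 → t_2 = 2.867068 - (5.567532)/(24.660242) = 2.641299
t_2 = 2.641299: f = 0.426912, f' = 20.929377 → t_3 = 2.641299 - (0.426912)/(20.929377) = 2.620901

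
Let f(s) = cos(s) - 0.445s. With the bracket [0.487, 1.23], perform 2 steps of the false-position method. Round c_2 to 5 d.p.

f(0.487000) = 0.667026, f(1.230000) = -0.213112
step 1: c = 1.050094, f(c) = 0.030198 > 0 → new bracket [1.050094, 1.230000]
step 2: c = 1.072422, f(c) = 0.000770 > 0 → new bracket [1.072422, 1.230000]

1.07242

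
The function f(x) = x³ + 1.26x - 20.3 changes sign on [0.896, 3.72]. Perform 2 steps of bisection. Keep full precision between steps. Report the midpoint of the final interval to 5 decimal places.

f(0.896000) = -18.451717, f(3.720000) = 35.866048 (opposite signs)
step 1: m = 2.308000, f(m) = -5.097518 < 0 → root in [2.308000, 3.720000]
step 2: m = 3.014000, f(m) = 10.877407 > 0 → root in [2.308000, 3.014000]
Midpoint of [2.308000, 3.014000] = 2.661000

2.66100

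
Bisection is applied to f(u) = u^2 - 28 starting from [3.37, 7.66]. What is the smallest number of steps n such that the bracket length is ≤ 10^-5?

19

Initial width b − a = 7.66 − 3.37 = 4.290000.
After n steps the width is (b−a)/2^n; need (b−a)/2^n ≤ 10^-5.
So n ≥ log₂(4.290000/10^-5) = log₂(429000.0000) ≈ 18.7106.
Hence n = 19.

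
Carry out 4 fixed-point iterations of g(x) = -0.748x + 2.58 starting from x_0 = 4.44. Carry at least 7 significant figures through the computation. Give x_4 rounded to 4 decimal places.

x_1 = g(4.440000) = -0.741120
x_2 = g(-0.741120) = 3.134358
x_3 = g(3.134358) = 0.235500
x_4 = g(0.235500) = 2.403846

2.4038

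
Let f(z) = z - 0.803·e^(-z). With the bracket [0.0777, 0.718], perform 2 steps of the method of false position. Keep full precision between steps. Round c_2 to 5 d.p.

f(0.077700) = -0.665269, f(0.718000) = 0.326355
step 1: c = 0.507270, f(c) = 0.023753 > 0 → new bracket [0.077700, 0.507270]
step 2: c = 0.492461, f(c) = 0.001731 > 0 → new bracket [0.077700, 0.492461]

0.49246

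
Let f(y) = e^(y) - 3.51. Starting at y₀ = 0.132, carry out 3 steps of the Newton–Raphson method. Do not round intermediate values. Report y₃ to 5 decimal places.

1.30686

f'(y) = e^(y)
y_0 = 0.132000: f = -2.368892, f' = 1.141108 → y_1 = 0.132000 - (-2.368892)/(1.141108) = 2.207957
y_1 = 2.207957: f = 5.587111, f' = 9.097111 → y_2 = 2.207957 - (5.587111)/(9.097111) = 1.593794
y_2 = 1.593794: f = 1.412387, f' = 4.922387 → y_3 = 1.593794 - (1.412387)/(4.922387) = 1.306862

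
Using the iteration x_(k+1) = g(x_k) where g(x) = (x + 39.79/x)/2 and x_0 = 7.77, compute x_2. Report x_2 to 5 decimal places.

6.30940

x_1 = g(7.770000) = 6.445489
x_2 = g(6.445489) = 6.309399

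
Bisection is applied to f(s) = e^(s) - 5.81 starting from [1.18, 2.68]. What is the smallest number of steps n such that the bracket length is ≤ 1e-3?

11

Initial width b − a = 2.68 − 1.18 = 1.500000.
After n steps the width is (b−a)/2^n; need (b−a)/2^n ≤ 1e-3.
So n ≥ log₂(1.500000/1e-3) = log₂(1500.0000) ≈ 10.5507.
Hence n = 11.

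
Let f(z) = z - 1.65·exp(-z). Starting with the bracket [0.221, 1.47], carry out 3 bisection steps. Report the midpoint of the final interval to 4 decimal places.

0.7674

f(0.221000) = -1.101833, f(1.470000) = 1.090623 (opposite signs)
step 1: m = 0.845500, f(m) = 0.137085 > 0 → root in [0.221000, 0.845500]
step 2: m = 0.533250, f(m) = -0.434797 < 0 → root in [0.533250, 0.845500]
step 3: m = 0.689375, f(m) = -0.138743 < 0 → root in [0.689375, 0.845500]
Midpoint of [0.689375, 0.845500] = 0.767437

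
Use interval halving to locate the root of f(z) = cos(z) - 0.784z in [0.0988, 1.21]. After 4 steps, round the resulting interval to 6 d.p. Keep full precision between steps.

f(0.098800) = 0.917664, f(1.210000) = -0.595621 (opposite signs)
step 1: m = 0.654400, f(m) = 0.280364 > 0 → root in [0.654400, 1.210000]
step 2: m = 0.932200, f(m) = -0.134776 < 0 → root in [0.654400, 0.932200]
step 3: m = 0.793300, f(m) = 0.079550 > 0 → root in [0.793300, 0.932200]
step 4: m = 0.862750, f(m) = -0.026045 < 0 → root in [0.793300, 0.862750]

[0.793300, 0.862750]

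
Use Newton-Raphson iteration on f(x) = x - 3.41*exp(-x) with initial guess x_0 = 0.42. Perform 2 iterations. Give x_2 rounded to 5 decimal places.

1.11164

f'(x) = 1 + 3.41*exp(-x)
x_0 = 0.420000: f = -1.820530, f' = 3.240530 → x_1 = 0.420000 - (-1.820530)/(3.240530) = 0.981800
x_1 = 0.981800: f = -0.295709, f' = 2.277509 → x_2 = 0.981800 - (-0.295709)/(2.277509) = 1.111639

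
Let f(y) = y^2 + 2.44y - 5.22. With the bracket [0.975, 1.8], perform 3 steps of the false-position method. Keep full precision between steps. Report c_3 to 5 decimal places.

1.36987

False-position update: c = (a·f(b) − b·f(a))/(f(b) − f(a)); replace the endpoint whose sign matches f(c).
f(0.975000) = -1.890375, f(1.800000) = 2.412000
step 1: c = 1.337488, f(c) = -0.167655 < 0 → new bracket [1.337488, 1.800000]
step 2: c = 1.367547, f(c) = -0.012999 < 0 → new bracket [1.367547, 1.800000]
step 3: c = 1.369865, f(c) = -0.000997 < 0 → new bracket [1.369865, 1.800000]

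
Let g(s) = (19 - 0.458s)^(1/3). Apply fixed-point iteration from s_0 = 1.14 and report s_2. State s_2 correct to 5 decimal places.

2.61047

s_1 = g(1.140000) = 2.643732
s_2 = g(2.643732) = 2.610469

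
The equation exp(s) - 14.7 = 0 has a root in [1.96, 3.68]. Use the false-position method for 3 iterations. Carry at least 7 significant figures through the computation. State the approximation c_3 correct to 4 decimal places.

f(1.960000) = -7.600673, f(3.680000) = 24.946394
step 1: c = 2.361669, f(c) = -4.091354 < 0 → new bracket [2.361669, 3.680000]
step 2: c = 2.547419, f(c) = -1.925907 < 0 → new bracket [2.547419, 3.680000]
step 3: c = 2.628590, f(c) = -0.845779 < 0 → new bracket [2.628590, 3.680000]

2.6286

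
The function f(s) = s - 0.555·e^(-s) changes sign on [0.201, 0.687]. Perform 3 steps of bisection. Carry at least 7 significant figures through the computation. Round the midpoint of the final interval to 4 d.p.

f(0.201000) = -0.252941, f(0.687000) = 0.407789 (opposite signs)
step 1: m = 0.444000, f(m) = 0.087987 > 0 → root in [0.201000, 0.444000]
step 2: m = 0.322500, f(m) = -0.079506 < 0 → root in [0.322500, 0.444000]
step 3: m = 0.383250, f(m) = 0.004938 > 0 → root in [0.322500, 0.383250]
Midpoint of [0.322500, 0.383250] = 0.352875

0.3529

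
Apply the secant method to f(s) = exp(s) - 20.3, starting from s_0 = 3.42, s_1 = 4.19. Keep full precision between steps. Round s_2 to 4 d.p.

3.1970

f(s_0) = 10.269415, f(s_1) = 45.722791
s_2 = 4.190000 - (45.722791)·(4.190000 - 3.420000)/(45.722791 - (10.269415)) = 3.196962; f(s_2) = 4.158114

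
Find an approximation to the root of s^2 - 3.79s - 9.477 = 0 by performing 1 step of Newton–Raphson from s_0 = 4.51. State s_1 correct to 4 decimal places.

f'(s) = 2s - 3.79
s_0 = 4.510000: f = -6.229800, f' = 5.230000 → s_1 = 4.510000 - (-6.229800)/(5.230000) = 5.701166

5.7012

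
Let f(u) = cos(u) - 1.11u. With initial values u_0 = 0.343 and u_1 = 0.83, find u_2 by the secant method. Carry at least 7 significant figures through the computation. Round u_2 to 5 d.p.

0.68137

f(u_0) = 0.561020, f(u_1) = -0.246424
u_2 = 0.830000 - (-0.246424)·(0.830000 - 0.343000)/(-0.246424 - (0.561020)) = 0.681372; f(u_2) = 0.020386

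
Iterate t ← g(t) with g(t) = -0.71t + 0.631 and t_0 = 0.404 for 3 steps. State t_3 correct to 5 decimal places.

t_1 = g(0.404000) = 0.344160
t_2 = g(0.344160) = 0.386646
t_3 = g(0.386646) = 0.356481

0.35648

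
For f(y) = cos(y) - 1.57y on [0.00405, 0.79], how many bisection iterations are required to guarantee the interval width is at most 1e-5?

Initial width b − a = 0.79 − 0.00405 = 0.785950.
After n steps the width is (b−a)/2^n; need (b−a)/2^n ≤ 1e-5.
So n ≥ log₂(0.785950/1e-5) = log₂(78595.0000) ≈ 16.2621.
Hence n = 17.

17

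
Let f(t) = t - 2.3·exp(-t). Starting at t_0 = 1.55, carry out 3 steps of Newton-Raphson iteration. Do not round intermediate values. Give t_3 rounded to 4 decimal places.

Newton update: t ← t − f(t)/f'(t).
f'(t) = 1 + 2.3·exp(-t)
t_0 = 1.550000: f = 1.061830, f' = 1.488170 → t_1 = 1.550000 - (1.061830)/(1.488170) = 0.836486
t_1 = 0.836486: f = -0.159943, f' = 1.996429 → t_2 = 0.836486 - (-0.159943)/(1.996429) = 0.916601
t_2 = 0.916601: f = -0.003114, f' = 1.919715 → t_3 = 0.916601 - (-0.003114)/(1.919715) = 0.918223

0.9182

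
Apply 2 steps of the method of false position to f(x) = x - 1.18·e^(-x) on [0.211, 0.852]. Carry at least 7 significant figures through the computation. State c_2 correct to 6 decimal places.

f(0.211000) = -0.744533, f(0.852000) = 0.348658
step 1: c = 0.647562, f(c) = 0.030044 > 0 → new bracket [0.211000, 0.647562]
step 2: c = 0.630629, f(c) = 0.002565 > 0 → new bracket [0.211000, 0.630629]

0.630629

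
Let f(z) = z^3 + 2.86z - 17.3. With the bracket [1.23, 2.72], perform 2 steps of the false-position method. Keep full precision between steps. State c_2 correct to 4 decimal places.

2.1851

False-position update: c = (a·f(b) − b·f(a))/(f(b) − f(a)); replace the endpoint whose sign matches f(c).
f(1.230000) = -11.921333, f(2.720000) = 10.602848
step 1: c = 2.018610, f(c) = -3.301376 < 0 → new bracket [2.018610, 2.720000]
step 2: c = 2.185146, f(c) = -0.616716 < 0 → new bracket [2.185146, 2.720000]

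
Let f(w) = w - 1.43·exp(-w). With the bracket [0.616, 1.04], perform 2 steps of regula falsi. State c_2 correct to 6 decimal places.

False-position update: c = (a·f(b) − b·f(a))/(f(b) − f(a)); replace the endpoint whose sign matches f(c).
f(0.616000) = -0.156344, f(1.040000) = 0.534560
step 1: c = 0.711946, f(c) = 0.010262 > 0 → new bracket [0.616000, 0.711946]
step 2: c = 0.706036, f(c) = 0.000193 > 0 → new bracket [0.616000, 0.706036]

0.706036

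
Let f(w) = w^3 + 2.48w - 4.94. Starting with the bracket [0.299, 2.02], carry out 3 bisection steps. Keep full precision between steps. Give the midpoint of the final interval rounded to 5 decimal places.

1.26706

f(0.299000) = -4.171749, f(2.020000) = 8.312008 (opposite signs)
step 1: m = 1.159500, f(m) = -0.505562 < 0 → root in [1.159500, 2.020000]
step 2: m = 1.589750, f(m) = 3.020363 > 0 → root in [1.159500, 1.589750]
step 3: m = 1.374625, f(m) = 1.066553 > 0 → root in [1.159500, 1.374625]
Midpoint of [1.159500, 1.374625] = 1.267062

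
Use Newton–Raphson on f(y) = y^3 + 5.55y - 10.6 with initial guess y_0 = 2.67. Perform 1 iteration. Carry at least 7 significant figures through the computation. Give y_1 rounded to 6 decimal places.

Newton update: y ← y − f(y)/f'(y).
f'(y) = 3y^2 + 5.55
y_0 = 2.670000: f = 23.252663, f' = 26.936700 → y_1 = 2.670000 - (23.252663)/(26.936700) = 1.806766

1.806766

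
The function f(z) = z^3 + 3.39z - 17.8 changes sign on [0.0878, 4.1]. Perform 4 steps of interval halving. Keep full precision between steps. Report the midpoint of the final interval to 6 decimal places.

2.219281

f(0.087800) = -17.501681, f(4.100000) = 65.020000 (opposite signs)
step 1: m = 2.093900, f(m) = -1.521148 < 0 → root in [2.093900, 4.100000]
step 2: m = 3.096950, f(m) = 22.401815 > 0 → root in [2.093900, 3.096950]
step 3: m = 2.595425, f(m) = 8.481873 > 0 → root in [2.093900, 2.595425]
step 4: m = 2.344662, f(m) = 3.038053 > 0 → root in [2.093900, 2.344662]
Midpoint of [2.093900, 2.344662] = 2.219281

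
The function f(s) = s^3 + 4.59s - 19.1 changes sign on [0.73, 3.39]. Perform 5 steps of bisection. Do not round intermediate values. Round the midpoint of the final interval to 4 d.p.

2.1016

f(0.730000) = -15.360283, f(3.390000) = 35.418319 (opposite signs)
step 1: m = 2.060000, f(m) = -0.902784 < 0 → root in [2.060000, 3.390000]
step 2: m = 2.725000, f(m) = 13.642578 > 0 → root in [2.060000, 2.725000]
step 3: m = 2.392500, f(m) = 5.576380 > 0 → root in [2.060000, 2.392500]
step 4: m = 2.226250, f(m) = 2.152203 > 0 → root in [2.060000, 2.226250]
step 5: m = 2.143125, f(m) = 0.580284 > 0 → root in [2.060000, 2.143125]
Midpoint of [2.060000, 2.143125] = 2.101562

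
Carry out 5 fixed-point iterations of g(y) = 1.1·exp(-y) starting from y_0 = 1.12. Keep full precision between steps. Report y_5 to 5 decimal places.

0.56830

y_1 = g(1.120000) = 0.358908
y_2 = g(0.358908) = 0.768283
y_3 = g(0.768283) = 0.510190
y_4 = g(0.510190) = 0.660420
y_5 = g(0.660420) = 0.568298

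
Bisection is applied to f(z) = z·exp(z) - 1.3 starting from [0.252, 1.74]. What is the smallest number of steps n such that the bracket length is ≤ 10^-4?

Initial width b − a = 1.74 − 0.252 = 1.488000.
After n steps the width is (b−a)/2^n; need (b−a)/2^n ≤ 10^-4.
So n ≥ log₂(1.488000/10^-4) = log₂(14880.0000) ≈ 13.8611.
Hence n = 14.

14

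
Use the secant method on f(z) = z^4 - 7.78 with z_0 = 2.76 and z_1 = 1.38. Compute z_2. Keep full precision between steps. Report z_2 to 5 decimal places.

1.48536

f(z_0) = 50.247830, f(z_1) = -4.153261
z_2 = 1.380000 - (-4.153261)·(1.380000 - 2.760000)/(-4.153261 - (50.247830)) = 1.485356; f(z_2) = -2.912313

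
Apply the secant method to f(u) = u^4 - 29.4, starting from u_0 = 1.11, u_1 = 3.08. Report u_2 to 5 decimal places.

f(u_0) = -27.881930, f(u_1) = 60.591785
u_2 = 3.080000 - (60.591785)·(3.080000 - 1.110000)/(60.591785 - (-27.881930)) = 1.730833; f(u_2) = -20.425285

1.73083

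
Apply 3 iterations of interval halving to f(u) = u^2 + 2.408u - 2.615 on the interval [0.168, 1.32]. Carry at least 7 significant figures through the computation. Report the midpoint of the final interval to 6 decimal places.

0.816000

f(0.168000) = -2.182232, f(1.320000) = 2.305960 (opposite signs)
step 1: m = 0.744000, f(m) = -0.269912 < 0 → root in [0.744000, 1.320000]
step 2: m = 1.032000, f(m) = 0.935080 > 0 → root in [0.744000, 1.032000]
step 3: m = 0.888000, f(m) = 0.311848 > 0 → root in [0.744000, 0.888000]
Midpoint of [0.744000, 0.888000] = 0.816000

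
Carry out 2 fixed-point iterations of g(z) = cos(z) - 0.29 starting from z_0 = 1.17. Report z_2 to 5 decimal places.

z_1 = g(1.170000) = 0.100152
z_2 = g(0.100152) = 0.704989

0.70499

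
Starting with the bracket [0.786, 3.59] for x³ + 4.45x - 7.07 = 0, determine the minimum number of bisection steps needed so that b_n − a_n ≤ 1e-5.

19

Initial width b − a = 3.59 − 0.786 = 2.804000.
After n steps the width is (b−a)/2^n; need (b−a)/2^n ≤ 1e-5.
So n ≥ log₂(2.804000/1e-5) = log₂(280400.0000) ≈ 18.0971.
Hence n = 19.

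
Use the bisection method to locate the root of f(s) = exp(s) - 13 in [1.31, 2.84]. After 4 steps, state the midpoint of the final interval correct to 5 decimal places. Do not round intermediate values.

2.60094

f(1.310000) = -9.293826, f(2.840000) = 4.115766 (opposite signs)
step 1: m = 2.075000, f(m) = -5.035454 < 0 → root in [2.075000, 2.840000]
step 2: m = 2.457500, f(m) = -1.324414 < 0 → root in [2.457500, 2.840000]
step 3: m = 2.648750, f(m) = 1.136357 > 0 → root in [2.457500, 2.648750]
step 4: m = 2.553125, f(m) = -0.152811 < 0 → root in [2.553125, 2.648750]
Midpoint of [2.553125, 2.648750] = 2.600937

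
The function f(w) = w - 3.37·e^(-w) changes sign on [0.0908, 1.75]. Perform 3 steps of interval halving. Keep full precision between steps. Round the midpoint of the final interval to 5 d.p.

1.02410

f(0.090800) = -2.986685, f(1.750000) = 1.164382 (opposite signs)
step 1: m = 0.920400, f(m) = -0.422072 < 0 → root in [0.920400, 1.750000]
step 2: m = 1.335200, f(m) = 0.448534 > 0 → root in [0.920400, 1.335200]
step 3: m = 1.127800, f(m) = 0.036780 > 0 → root in [0.920400, 1.127800]
Midpoint of [0.920400, 1.127800] = 1.024100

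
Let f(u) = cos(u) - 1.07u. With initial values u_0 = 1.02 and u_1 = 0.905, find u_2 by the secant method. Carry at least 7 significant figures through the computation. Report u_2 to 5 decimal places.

0.71948

Secant update: u_(k+1) = u_k − f(u_k)·(u_k − u_(k-1))/(f(u_k) − f(u_(k-1))).
f(u_0) = -0.568034, f(u_1) = -0.350664
u_2 = 0.905000 - (-0.350664)·(0.905000 - 1.020000)/(-0.350664 - (-0.568034)) = 0.719480; f(u_2) = -0.017695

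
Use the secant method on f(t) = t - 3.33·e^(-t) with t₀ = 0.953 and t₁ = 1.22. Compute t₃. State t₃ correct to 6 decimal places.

Secant update: t_(k+1) = t_k − f(t_k)·(t_k − t_(k-1))/(f(t_k) − f(t_(k-1))).
f(t_0) = -0.330990, f(t_1) = 0.236884
t_2 = 1.220000 - (0.236884)·(1.220000 - 0.953000)/(0.236884 - (-0.330990)) = 1.108623; f(t_2) = 0.009680
t_3 = 1.108623 - (0.009680)·(1.108623 - 1.220000)/(0.009680 - (0.236884)) = 1.103878; f(t_3) = -0.000292

1.103878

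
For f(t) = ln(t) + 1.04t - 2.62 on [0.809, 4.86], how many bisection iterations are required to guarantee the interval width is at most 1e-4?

16

Initial width b − a = 4.86 − 0.809 = 4.051000.
After n steps the width is (b−a)/2^n; need (b−a)/2^n ≤ 1e-4.
So n ≥ log₂(4.051000/1e-4) = log₂(40510.0000) ≈ 15.3060.
Hence n = 16.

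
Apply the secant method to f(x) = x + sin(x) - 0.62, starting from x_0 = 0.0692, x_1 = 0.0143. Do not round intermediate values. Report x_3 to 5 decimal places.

0.31249

Secant update: x_(k+1) = x_k − f(x_k)·(x_k − x_(k-1))/(f(x_k) − f(x_(k-1))).
f(x_0) = -0.481655, f(x_1) = -0.591400
x_2 = 0.014300 - (-0.591400)·(0.014300 - 0.069200)/(-0.591400 - (-0.481655)) = 0.310148; f(x_2) = -0.004653
x_3 = 0.310148 - (-0.004653)·(0.310148 - 0.014300)/(-0.004653 - (-0.591400)) = 0.312494; f(x_3) = -0.000074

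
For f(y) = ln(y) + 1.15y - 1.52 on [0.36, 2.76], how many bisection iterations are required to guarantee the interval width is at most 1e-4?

15

Initial width b − a = 2.76 − 0.36 = 2.400000.
After n steps the width is (b−a)/2^n; need (b−a)/2^n ≤ 1e-4.
So n ≥ log₂(2.400000/1e-4) = log₂(24000.0000) ≈ 14.5507.
Hence n = 15.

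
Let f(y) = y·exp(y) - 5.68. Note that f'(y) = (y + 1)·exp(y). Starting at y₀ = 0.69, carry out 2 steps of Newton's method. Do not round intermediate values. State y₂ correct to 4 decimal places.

1.5721

y_0 = 0.690000: f = -4.304336, f' = 3.369379 → y_1 = 0.690000 - (-4.304336)/(3.369379) = 1.967486
y_1 = 1.967486: f = 8.392791, f' = 21.225466 → y_2 = 1.967486 - (8.392791)/(21.225466) = 1.572075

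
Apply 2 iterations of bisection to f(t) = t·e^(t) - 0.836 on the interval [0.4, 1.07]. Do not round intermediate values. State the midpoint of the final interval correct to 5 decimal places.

0.48375

f(0.400000) = -0.239270, f(1.070000) = 2.283456 (opposite signs)
step 1: m = 0.735000, f(m) = 0.696829 > 0 → root in [0.400000, 0.735000]
step 2: m = 0.567500, f(m) = 0.164986 > 0 → root in [0.400000, 0.567500]
Midpoint of [0.400000, 0.567500] = 0.483750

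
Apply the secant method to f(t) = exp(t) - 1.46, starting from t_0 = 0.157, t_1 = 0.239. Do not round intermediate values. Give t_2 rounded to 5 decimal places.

0.39484

Secant update: t_(k+1) = t_k − f(t_k)·(t_k − t_(k-1))/(f(t_k) − f(t_(k-1))).
f(t_0) = -0.290004, f(t_1) = -0.190021
t_2 = 0.239000 - (-0.190021)·(0.239000 - 0.157000)/(-0.190021 - (-0.290004)) = 0.394844; f(t_2) = 0.024153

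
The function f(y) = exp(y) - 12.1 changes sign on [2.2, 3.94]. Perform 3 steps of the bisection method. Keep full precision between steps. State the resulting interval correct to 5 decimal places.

[2.41750, 2.63500]

f(2.200000) = -3.074987, f(3.940000) = 39.318601 (opposite signs)
step 1: m = 3.070000, f(m) = 9.441903 > 0 → root in [2.200000, 3.070000]
step 2: m = 2.635000, f(m) = 1.843312 > 0 → root in [2.200000, 2.635000]
step 3: m = 2.417500, f(m) = -0.882220 < 0 → root in [2.417500, 2.635000]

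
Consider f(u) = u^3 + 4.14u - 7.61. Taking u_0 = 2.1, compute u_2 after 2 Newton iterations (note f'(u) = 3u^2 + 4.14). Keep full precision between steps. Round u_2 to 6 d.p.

1.319312

u_0 = 2.100000: f = 10.345000, f' = 17.370000 → u_1 = 2.100000 - (10.345000)/(17.370000) = 1.504433
u_1 = 1.504433: f = 2.023363, f' = 10.929955 → u_2 = 1.504433 - (2.023363)/(10.929955) = 1.319312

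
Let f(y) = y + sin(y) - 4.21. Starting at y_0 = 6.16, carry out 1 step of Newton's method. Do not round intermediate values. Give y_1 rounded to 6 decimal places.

5.242962

f'(y) = 1 + cos(y)
y_0 = 6.160000: f = 1.827126, f' = 1.992422 → y_1 = 6.160000 - (1.827126)/(1.992422) = 5.242962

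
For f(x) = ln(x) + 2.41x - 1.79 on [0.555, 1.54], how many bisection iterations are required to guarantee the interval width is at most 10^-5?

17

Initial width b − a = 1.54 − 0.555 = 0.985000.
After n steps the width is (b−a)/2^n; need (b−a)/2^n ≤ 10^-5.
So n ≥ log₂(0.985000/10^-5) = log₂(98500.0000) ≈ 16.5878.
Hence n = 17.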